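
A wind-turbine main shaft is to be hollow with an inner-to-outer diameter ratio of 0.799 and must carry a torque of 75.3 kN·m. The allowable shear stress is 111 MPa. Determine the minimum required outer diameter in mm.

180 mm

For a hollow shaft with d_i/d_o = 0.799: τ_max = 16T/(π d_o³ (1−k⁴)), so d_o = [16T/(π τ_allow (1−k⁴))]^(1/3) = [16·75300/(π·1.11×10^8·0.5924)]^(1/3) = 0.1800 m.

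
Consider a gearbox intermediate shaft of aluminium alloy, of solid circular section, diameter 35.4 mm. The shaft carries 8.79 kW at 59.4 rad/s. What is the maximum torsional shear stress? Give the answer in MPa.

ω = 59.4 rad/s, so T = P/ω = 8.79×10³ / 59.40 = 148.0 N·m.
J = πd⁴/32 = π(0.0354)⁴/32 = 1.542×10^-7 m⁴.
τ_max = T·r/J = 148.0 × 0.0177 / 1.542×10^-7 = 1.699×10^7 Pa.

17.0 MPa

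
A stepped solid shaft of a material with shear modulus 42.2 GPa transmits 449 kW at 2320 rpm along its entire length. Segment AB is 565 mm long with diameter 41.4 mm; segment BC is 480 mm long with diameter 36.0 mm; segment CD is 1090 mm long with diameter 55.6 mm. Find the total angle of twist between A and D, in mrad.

264 mrad

ω = 2π·2320/60 = 242.9 rad/s, so T = P/ω = 449×10³ / 242.9 = 1848 N·m.
J_AB = π(0.0414)⁴/32 = 2.88×10^-7 m⁴; J_BC = π(0.0360)⁴/32 = 1.65×10^-7 m⁴; J_CD = π(0.0556)⁴/32 = 9.38×10^-7 m⁴.
θ = (T/G)·Σ L_i/J_i = (1848/42.2×10⁹)·(0.565/2.88×10^-7 + 0.480/1.65×10^-7 + 1.09/9.38×10^-7) = 0.2642 rad.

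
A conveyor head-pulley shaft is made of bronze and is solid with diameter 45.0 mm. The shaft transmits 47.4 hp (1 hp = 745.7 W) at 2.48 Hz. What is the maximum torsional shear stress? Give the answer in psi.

ω = 2π·2.48 = 15.58 rad/s, so T = P/ω = 47.4×745.7 / 15.58 = 2268 N·m.
J = πd⁴/32 = π(0.0450)⁴/32 = 4.026×10^-7 m⁴.
τ_max = T·r/J = 2268 × 0.0225 / 4.026×10^-7 = 1.268×10^8 Pa.

18400 psi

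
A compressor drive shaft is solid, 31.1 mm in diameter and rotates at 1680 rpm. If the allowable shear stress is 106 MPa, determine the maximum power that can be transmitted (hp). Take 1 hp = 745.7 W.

148 hp

J = πd⁴/32 = π(0.0311)⁴/32 = 9.184×10^-8 m⁴.
T_max = τ_allow·J/r = 1.06×10^8 × 9.184×10^-8 / 0.0156 = 626.1 N·m.
ω = 2π·1680/60 = 175.9 rad/s, so P_max = T_max·ω = 1.101×10^5 W.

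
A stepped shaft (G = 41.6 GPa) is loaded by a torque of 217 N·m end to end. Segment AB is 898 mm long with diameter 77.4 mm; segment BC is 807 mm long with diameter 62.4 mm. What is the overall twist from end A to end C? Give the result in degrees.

0.238°

J_AB = π(0.0774)⁴/32 = 3.52×10^-6 m⁴; J_BC = π(0.0624)⁴/32 = 1.49×10^-6 m⁴.
θ = (T/G)·Σ L_i/J_i = (217.0/41.6×10⁹)·(0.898/3.52×10^-6 + 0.807/1.49×10^-6) = 4.158×10^-3 rad.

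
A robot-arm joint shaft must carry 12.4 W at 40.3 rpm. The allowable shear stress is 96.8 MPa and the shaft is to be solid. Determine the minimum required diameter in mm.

5.37 mm

ω = 2π·40.3/60 = 4.220 rad/s, so T = P/ω = 12.4 / 4.220 = 2.938 N·m.
For a solid shaft τ_max = 16T/(πd³), so d = (16T/(π τ_allow))^(1/3) = (16·2.938/(π·9.68×10^7))^(1/3) = 0.005367 m.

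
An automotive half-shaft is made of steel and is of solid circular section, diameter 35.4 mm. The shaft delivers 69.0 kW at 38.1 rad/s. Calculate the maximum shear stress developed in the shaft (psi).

ω = 38.1 rad/s, so T = P/ω = 69.0×10³ / 38.10 = 1811 N·m.
J = πd⁴/32 = π(0.0354)⁴/32 = 1.542×10^-7 m⁴.
τ_max = T·r/J = 1811 × 0.0177 / 1.542×10^-7 = 2.079×10^8 Pa.

30200 psi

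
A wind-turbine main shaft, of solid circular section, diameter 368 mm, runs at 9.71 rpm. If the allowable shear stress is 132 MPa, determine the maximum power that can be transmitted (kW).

J = πd⁴/32 = π(0.368)⁴/32 = 1.800×10^-3 m⁴.
T_max = τ_allow·J/r = 1.32×10^8 × 1.800×10^-3 / 0.184 = 1.292e6 N·m.
ω = 2π·9.71/60 = 1.017 rad/s, so P_max = T_max·ω = 1.313×10^6 W.

1310 kW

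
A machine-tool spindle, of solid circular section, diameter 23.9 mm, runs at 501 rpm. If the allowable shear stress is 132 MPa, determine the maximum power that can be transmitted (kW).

18.6 kW

J = πd⁴/32 = π(0.0239)⁴/32 = 3.203×10^-8 m⁴.
T_max = τ_allow·J/r = 1.32×10^8 × 3.203×10^-8 / 0.0119 = 353.8 N·m.
ω = 2π·501/60 = 52.46 rad/s, so P_max = T_max·ω = 1.856×10^4 W.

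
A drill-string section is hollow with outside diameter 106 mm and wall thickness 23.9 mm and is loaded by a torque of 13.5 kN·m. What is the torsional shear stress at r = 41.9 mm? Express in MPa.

J = π(d_o⁴ − d_i⁴)/32 = π(0.106⁴ − 0.0582⁴)/32 = 1.127×10^-5 m⁴.
Shear stress varies linearly with radius: τ = T·r/J = 13500 × 0.0419 / 1.127×10^-5 = 5.020×10^7 Pa.

50.2 MPa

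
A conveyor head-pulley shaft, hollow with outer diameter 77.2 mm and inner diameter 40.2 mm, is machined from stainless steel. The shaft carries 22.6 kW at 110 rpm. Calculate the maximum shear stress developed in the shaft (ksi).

ω = 2π·110/60 = 11.52 rad/s, so T = P/ω = 22.6×10³ / 11.52 = 1962 N·m.
J = π(d_o⁴ − d_i⁴)/32 = π(0.0772⁴ − 0.0402⁴)/32 = 3.231×10^-6 m⁴.
τ_max = T·r/J = 1962 × 0.0386 / 3.231×10^-6 = 2.344×10^7 Pa.

3.40 ksi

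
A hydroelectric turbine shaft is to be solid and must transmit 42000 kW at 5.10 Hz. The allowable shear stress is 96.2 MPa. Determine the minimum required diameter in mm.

ω = 2π·5.10 = 32.04 rad/s, so T = P/ω = 42000×10³ / 32.04 = 1.311e6 N·m.
For a solid shaft τ_max = 16T/(πd³), so d = (16T/(π τ_allow))^(1/3) = (16·1.311e6/(π·9.62×10^7))^(1/3) = 0.4109 m.

411 mm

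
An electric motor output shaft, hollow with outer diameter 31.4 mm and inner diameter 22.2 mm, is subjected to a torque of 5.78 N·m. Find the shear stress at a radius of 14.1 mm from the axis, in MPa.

1.14 MPa

J = π(d_o⁴ − d_i⁴)/32 = π(0.0314⁴ − 0.0222⁴)/32 = 7.159×10^-8 m⁴.
Shear stress varies linearly with radius: τ = T·r/J = 5.780 × 0.0141 / 7.159×10^-8 = 1.138×10^6 Pa.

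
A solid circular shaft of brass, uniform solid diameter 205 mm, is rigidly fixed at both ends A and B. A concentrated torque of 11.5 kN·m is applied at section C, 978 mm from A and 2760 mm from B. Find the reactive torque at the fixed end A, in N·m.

With uniform GJ and both ends fixed, compatibility θ_AC = θ_CB gives T_A·a = T_B·b, together with T_A + T_B = T₀.
T_A = T₀·b/(a+b) = 11500·2760/3738 = 8491 N·m; T_B = 3009 N·m.

8490 N·m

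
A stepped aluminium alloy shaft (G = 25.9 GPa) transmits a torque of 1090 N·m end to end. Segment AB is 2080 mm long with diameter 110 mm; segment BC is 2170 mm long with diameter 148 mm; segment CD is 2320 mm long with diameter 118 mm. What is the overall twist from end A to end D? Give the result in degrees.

0.754°

J_AB = π(0.110)⁴/32 = 1.44×10^-5 m⁴; J_BC = π(0.148)⁴/32 = 4.71×10^-5 m⁴; J_CD = π(0.118)⁴/32 = 1.90×10^-5 m⁴.
θ = (T/G)·Σ L_i/J_i = (1090/25.9×10⁹)·(2.08/1.44×10^-5 + 2.17/4.71×10^-5 + 2.32/1.90×10^-5) = 0.01316 rad.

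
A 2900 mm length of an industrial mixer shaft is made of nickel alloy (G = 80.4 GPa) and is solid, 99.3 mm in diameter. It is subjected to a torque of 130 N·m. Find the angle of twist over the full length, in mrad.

J = πd⁴/32 = π(0.0993)⁴/32 = 9.545×10^-6 m⁴.
θ = T·L/(G·J) = 130.0 × 2.90 / (80.4×10⁹ × 9.545×10^-6) = 4.912×10^-4 rad.

0.491 mrad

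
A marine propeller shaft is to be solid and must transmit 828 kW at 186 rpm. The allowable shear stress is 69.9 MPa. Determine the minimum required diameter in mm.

ω = 2π·186/60 = 19.48 rad/s, so T = P/ω = 828×10³ / 19.48 = 42510 N·m.
For a solid shaft τ_max = 16T/(πd³), so d = (16T/(π τ_allow))^(1/3) = (16·42510/(π·6.99×10^7))^(1/3) = 0.1458 m.

146 mm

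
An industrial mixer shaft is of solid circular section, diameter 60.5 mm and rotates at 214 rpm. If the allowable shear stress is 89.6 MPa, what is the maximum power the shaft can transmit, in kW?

87.3 kW

J = πd⁴/32 = π(0.0605)⁴/32 = 1.315×10^-6 m⁴.
T_max = τ_allow·J/r = 8.96×10^7 × 1.315×10^-6 / 0.0302 = 3896 N·m.
ω = 2π·214/60 = 22.41 rad/s, so P_max = T_max·ω = 8.731×10^4 W.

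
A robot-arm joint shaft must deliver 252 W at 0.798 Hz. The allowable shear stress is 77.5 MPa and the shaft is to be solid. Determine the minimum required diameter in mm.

ω = 2π·0.798 = 5.014 rad/s, so T = P/ω = 252 / 5.014 = 50.26 N·m.
For a solid shaft τ_max = 16T/(πd³), so d = (16T/(π τ_allow))^(1/3) = (16·50.26/(π·7.75×10^7))^(1/3) = 0.01489 m.

14.9 mm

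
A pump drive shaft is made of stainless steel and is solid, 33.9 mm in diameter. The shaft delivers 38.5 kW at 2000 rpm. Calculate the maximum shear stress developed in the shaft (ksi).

ω = 2π·2000/60 = 209.4 rad/s, so T = P/ω = 38.5×10³ / 209.4 = 183.8 N·m.
J = πd⁴/32 = π(0.0339)⁴/32 = 1.297×10^-7 m⁴.
τ_max = T·r/J = 183.8 × 0.0169 / 1.297×10^-7 = 2.403×10^7 Pa.

3.49 ksi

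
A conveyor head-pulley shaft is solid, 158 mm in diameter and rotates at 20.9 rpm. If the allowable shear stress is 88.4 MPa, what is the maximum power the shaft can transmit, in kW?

150 kW

J = πd⁴/32 = π(0.158)⁴/32 = 6.118×10^-5 m⁴.
T_max = τ_allow·J/r = 8.84×10^7 × 6.118×10^-5 / 0.0790 = 68460 N·m.
ω = 2π·20.9/60 = 2.189 rad/s, so P_max = T_max·ω = 1.498×10^5 W.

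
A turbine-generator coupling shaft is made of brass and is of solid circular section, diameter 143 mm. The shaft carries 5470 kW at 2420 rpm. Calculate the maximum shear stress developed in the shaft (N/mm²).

37.6 N/mm²

ω = 2π·2420/60 = 253.4 rad/s, so T = P/ω = 5470×10³ / 253.4 = 21580 N·m.
J = πd⁴/32 = π(0.143)⁴/32 = 4.105×10^-5 m⁴.
τ_max = T·r/J = 21580 × 0.0715 / 4.105×10^-5 = 3.759×10^7 Pa.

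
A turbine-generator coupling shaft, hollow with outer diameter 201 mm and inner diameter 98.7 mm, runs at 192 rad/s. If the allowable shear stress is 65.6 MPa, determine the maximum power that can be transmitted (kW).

18900 kW

J = π(d_o⁴ − d_i⁴)/32 = π(0.201⁴ − 0.0987⁴)/32 = 1.509×10^-4 m⁴.
T_max = τ_allow·J/r = 6.56×10^7 × 1.509×10^-4 / 0.101 = 98520 N·m.
ω = 192 rad/s, so P_max = T_max·ω = 1.892×10^7 W.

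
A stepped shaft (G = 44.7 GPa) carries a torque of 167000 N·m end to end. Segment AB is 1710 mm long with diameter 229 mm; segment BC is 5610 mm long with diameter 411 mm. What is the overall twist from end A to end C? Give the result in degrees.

J_AB = π(0.229)⁴/32 = 2.70×10^-4 m⁴; J_BC = π(0.411)⁴/32 = 2.80×10^-3 m⁴.
θ = (T/G)·Σ L_i/J_i = (167000/44.7×10⁹)·(1.71/2.70×10^-4 + 5.61/2.80×10^-3) = 0.03114 rad.

1.78°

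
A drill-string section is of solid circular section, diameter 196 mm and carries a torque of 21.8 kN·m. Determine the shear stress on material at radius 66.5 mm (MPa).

10.0 MPa

J = πd⁴/32 = π(0.196)⁴/32 = 1.449×10^-4 m⁴.
Shear stress varies linearly with radius: τ = T·r/J = 21800 × 0.0665 / 1.449×10^-4 = 1.001×10^7 Pa.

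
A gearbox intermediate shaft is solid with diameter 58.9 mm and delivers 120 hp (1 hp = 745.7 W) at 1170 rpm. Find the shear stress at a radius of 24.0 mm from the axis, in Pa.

1.48e7 Pa

ω = 2π·1170/60 = 122.5 rad/s, so T = P/ω = 120×745.7 / 122.5 = 730.3 N·m.
J = πd⁴/32 = π(0.0589)⁴/32 = 1.182×10^-6 m⁴.
Shear stress varies linearly with radius: τ = T·r/J = 730.3 × 0.0240 / 1.182×10^-6 = 1.483×10^7 Pa.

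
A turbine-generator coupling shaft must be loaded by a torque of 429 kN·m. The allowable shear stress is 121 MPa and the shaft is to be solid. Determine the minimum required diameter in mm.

262 mm

For a solid shaft τ_max = 16T/(πd³), so d = (16T/(π τ_allow))^(1/3) = (16·429000/(π·1.21×10^8))^(1/3) = 0.2623 m.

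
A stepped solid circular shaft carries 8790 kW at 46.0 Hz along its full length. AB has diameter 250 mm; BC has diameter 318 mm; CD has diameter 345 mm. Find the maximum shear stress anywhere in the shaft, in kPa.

9910 kPa

ω = 2π·46.0 = 289.0 rad/s, so T = P/ω = 8790×10³ / 289.0 = 30410 N·m.
Under the same torque, τ_max = 16T/(πd³) is largest where d is smallest — segment AB (d = 250 mm).
τ_max = 16·30410/(π·(0.250)³) = 9.913×10^6 Pa.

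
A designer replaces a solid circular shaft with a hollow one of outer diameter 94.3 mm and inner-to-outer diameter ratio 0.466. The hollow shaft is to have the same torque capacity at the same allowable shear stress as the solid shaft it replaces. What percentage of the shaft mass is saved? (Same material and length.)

Equal τ_max and T ⇒ the solid shaft needs d_s³ = d_o³(1−k⁴), so d_s = 94.3·(1−0.466⁴)^(1/3) = 92.79 mm.
Area ratio A_h/A_s = d_o²(1−k²)/d_s² = (1−k²)/(1−k⁴)^(2/3) = 0.8085.
Mass saving = 1 − 0.8085 = 19.2 %.

19.2 %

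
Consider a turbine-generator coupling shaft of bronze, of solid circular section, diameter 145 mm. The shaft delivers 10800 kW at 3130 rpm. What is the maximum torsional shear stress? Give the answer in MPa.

55.0 MPa

ω = 2π·3130/60 = 327.8 rad/s, so T = P/ω = 10800×10³ / 327.8 = 32950 N·m.
J = πd⁴/32 = π(0.145)⁴/32 = 4.340×10^-5 m⁴.
τ_max = T·r/J = 32950 × 0.0725 / 4.340×10^-5 = 5.504×10^7 Pa.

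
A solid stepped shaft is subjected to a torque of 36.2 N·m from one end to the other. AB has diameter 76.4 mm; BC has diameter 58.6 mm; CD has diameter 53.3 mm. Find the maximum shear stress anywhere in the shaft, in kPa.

1220 kPa

Under the same torque, τ_max = 16T/(πd³) is largest where d is smallest — segment CD (d = 53.3 mm).
τ_max = 16·36.20/(π·(0.0533)³) = 1.218×10^6 Pa.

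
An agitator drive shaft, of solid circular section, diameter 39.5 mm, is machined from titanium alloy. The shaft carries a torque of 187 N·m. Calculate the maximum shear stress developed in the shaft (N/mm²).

J = πd⁴/32 = π(0.0395)⁴/32 = 2.390×10^-7 m⁴.
τ_max = T·r/J = 187.0 × 0.0198 / 2.390×10^-7 = 1.545×10^7 Pa.

15.5 N/mm²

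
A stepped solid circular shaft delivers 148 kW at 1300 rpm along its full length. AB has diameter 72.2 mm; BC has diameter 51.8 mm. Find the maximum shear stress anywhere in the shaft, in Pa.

ω = 2π·1300/60 = 136.1 rad/s, so T = P/ω = 148×10³ / 136.1 = 1087 N·m.
Under the same torque, τ_max = 16T/(πd³) is largest where d is smallest — segment BC (d = 51.8 mm).
τ_max = 16·1087/(π·(0.0518)³) = 3.984×10^7 Pa.

3.98e7 Pa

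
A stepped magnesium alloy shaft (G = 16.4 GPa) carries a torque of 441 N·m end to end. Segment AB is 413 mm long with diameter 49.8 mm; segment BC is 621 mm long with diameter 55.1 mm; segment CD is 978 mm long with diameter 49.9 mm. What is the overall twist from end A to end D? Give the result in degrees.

J_AB = π(0.0498)⁴/32 = 6.04×10^-7 m⁴; J_BC = π(0.0551)⁴/32 = 9.05×10^-7 m⁴; J_CD = π(0.0499)⁴/32 = 6.09×10^-7 m⁴.
θ = (T/G)·Σ L_i/J_i = (441.0/16.4×10⁹)·(0.413/6.04×10^-7 + 0.621/9.05×10^-7 + 0.978/6.09×10^-7) = 0.08005 rad.

4.59°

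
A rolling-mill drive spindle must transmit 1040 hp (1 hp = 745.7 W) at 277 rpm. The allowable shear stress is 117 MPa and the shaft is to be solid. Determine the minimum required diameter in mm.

ω = 2π·277/60 = 29.01 rad/s, so T = P/ω = 1040×745.7 / 29.01 = 26740 N·m.
For a solid shaft τ_max = 16T/(πd³), so d = (16T/(π τ_allow))^(1/3) = (16·26740/(π·1.17×10^8))^(1/3) = 0.1052 m.

105 mm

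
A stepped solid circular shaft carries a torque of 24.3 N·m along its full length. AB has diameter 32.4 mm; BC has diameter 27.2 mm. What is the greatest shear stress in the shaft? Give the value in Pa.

6.15e6 Pa

Under the same torque, τ_max = 16T/(πd³) is largest where d is smallest — segment BC (d = 27.2 mm).
τ_max = 16·24.30/(π·(0.0272)³) = 6.150×10^6 Pa.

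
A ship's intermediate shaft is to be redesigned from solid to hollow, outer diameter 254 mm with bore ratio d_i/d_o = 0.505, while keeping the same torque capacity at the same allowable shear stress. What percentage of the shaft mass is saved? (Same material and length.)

22.1 %

Equal τ_max and T ⇒ the solid shaft needs d_s³ = d_o³(1−k⁴), so d_s = 254·(1−0.505⁴)^(1/3) = 248.4 mm.
Area ratio A_h/A_s = d_o²(1−k²)/d_s² = (1−k²)/(1−k⁴)^(2/3) = 0.7791.
Mass saving = 1 − 0.7791 = 22.1 %.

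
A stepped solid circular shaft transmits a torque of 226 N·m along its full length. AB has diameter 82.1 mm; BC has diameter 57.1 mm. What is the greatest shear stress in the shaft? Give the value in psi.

Under the same torque, τ_max = 16T/(πd³) is largest where d is smallest — segment BC (d = 57.1 mm).
τ_max = 16·226.0/(π·(0.0571)³) = 6.183×10^6 Pa.

897 psi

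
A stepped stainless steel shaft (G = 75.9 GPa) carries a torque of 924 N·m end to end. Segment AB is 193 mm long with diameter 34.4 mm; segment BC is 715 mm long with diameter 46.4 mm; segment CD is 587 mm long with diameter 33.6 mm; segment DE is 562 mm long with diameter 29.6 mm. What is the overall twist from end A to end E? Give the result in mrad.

184 mrad

J_AB = π(0.0344)⁴/32 = 1.37×10^-7 m⁴; J_BC = π(0.0464)⁴/32 = 4.55×10^-7 m⁴; J_CD = π(0.0336)⁴/32 = 1.25×10^-7 m⁴; J_DE = π(0.0296)⁴/32 = 7.54×10^-8 m⁴.
θ = (T/G)·Σ L_i/J_i = (924.0/75.9×10⁹)·(0.193/1.37×10^-7 + 0.715/4.55×10^-7 + 0.587/1.25×10^-7 + 0.562/7.54×10^-8) = 0.1841 rad.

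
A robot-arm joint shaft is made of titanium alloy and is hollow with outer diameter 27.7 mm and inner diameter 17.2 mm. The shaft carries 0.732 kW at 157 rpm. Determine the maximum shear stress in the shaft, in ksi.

ω = 2π·157/60 = 16.44 rad/s, so T = P/ω = 0.732×10³ / 16.44 = 44.52 N·m.
J = π(d_o⁴ − d_i⁴)/32 = π(0.0277⁴ − 0.0172⁴)/32 = 4.921×10^-8 m⁴.
τ_max = T·r/J = 44.52 × 0.0138 / 4.921×10^-8 = 1.253×10^7 Pa.

1.82 ksi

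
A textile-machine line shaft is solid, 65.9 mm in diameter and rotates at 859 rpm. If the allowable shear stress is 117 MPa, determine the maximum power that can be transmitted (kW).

J = πd⁴/32 = π(0.0659)⁴/32 = 1.852×10^-6 m⁴.
T_max = τ_allow·J/r = 1.17×10^8 × 1.852×10^-6 / 0.0330 = 6575 N·m.
ω = 2π·859/60 = 89.95 rad/s, so P_max = T_max·ω = 5.914×10^5 W.

591 kW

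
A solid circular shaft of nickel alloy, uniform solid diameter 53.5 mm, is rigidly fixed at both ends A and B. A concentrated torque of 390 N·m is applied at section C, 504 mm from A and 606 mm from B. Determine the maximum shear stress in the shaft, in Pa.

7.08e6 Pa

With uniform GJ and both ends fixed, compatibility θ_AC = θ_CB gives T_A·a = T_B·b, together with T_A + T_B = T₀.
T_A = T₀·b/(a+b) = 390.0·606/1110 = 212.9 N·m; T_B = 177.1 N·m.
τ in each portion: τ_AC = 7.08×10^6 Pa, τ_CB = 5.89×10^6 Pa; maximum is in AC.
τ_max = T_AC·r/J = 212.9·0.0267/8.04×10^-7 = 7.081×10^6 Pa.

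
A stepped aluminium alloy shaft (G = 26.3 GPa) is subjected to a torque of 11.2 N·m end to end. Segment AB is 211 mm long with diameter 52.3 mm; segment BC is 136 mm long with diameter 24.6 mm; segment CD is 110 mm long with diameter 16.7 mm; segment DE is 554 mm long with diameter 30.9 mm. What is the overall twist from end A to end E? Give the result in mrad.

10.5 mrad

J_AB = π(0.0523)⁴/32 = 7.35×10^-7 m⁴; J_BC = π(0.0246)⁴/32 = 3.60×10^-8 m⁴; J_CD = π(0.0167)⁴/32 = 7.64×10^-9 m⁴; J_DE = π(0.0309)⁴/32 = 8.95×10^-8 m⁴.
θ = (T/G)·Σ L_i/J_i = (11.20/26.3×10⁹)·(0.211/7.35×10^-7 + 0.136/3.60×10^-8 + 0.110/7.64×10^-9 + 0.554/8.95×10^-8) = 0.01050 rad.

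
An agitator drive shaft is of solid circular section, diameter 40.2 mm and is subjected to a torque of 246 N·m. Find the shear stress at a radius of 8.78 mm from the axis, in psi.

1220 psi

J = πd⁴/32 = π(0.0402)⁴/32 = 2.564×10^-7 m⁴.
Shear stress varies linearly with radius: τ = T·r/J = 246.0 × 0.00878 / 2.564×10^-7 = 8.424×10^6 Pa.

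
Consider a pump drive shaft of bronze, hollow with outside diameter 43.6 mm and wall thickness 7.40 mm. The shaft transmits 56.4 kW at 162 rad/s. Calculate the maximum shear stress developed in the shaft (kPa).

ω = 162 rad/s, so T = P/ω = 56.4×10³ / 162.0 = 348.1 N·m.
J = π(d_o⁴ − d_i⁴)/32 = π(0.0436⁴ − 0.0288⁴)/32 = 2.872×10^-7 m⁴.
τ_max = T·r/J = 348.1 × 0.0218 / 2.872×10^-7 = 2.642×10^7 Pa.

26400 kPa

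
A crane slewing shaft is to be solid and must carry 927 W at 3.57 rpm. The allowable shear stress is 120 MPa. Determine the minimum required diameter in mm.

ω = 2π·3.57/60 = 0.3738 rad/s, so T = P/ω = 927 / 0.3738 = 2480 N·m.
For a solid shaft τ_max = 16T/(πd³), so d = (16T/(π τ_allow))^(1/3) = (16·2480/(π·1.20×10^8))^(1/3) = 0.04721 m.

47.2 mm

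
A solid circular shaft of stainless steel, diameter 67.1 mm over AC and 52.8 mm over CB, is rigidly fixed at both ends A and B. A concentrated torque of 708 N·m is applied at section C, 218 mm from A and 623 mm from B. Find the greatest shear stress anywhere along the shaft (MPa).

10.5 MPa

Compatibility: T_A·a/J_AC = T_B·b/J_CB with T_A + T_B = T₀.
J_AC = 1.99×10^-6 m⁴, J_CB = 7.63×10^-7 m⁴, so T_A = T₀·(J_AC/a)/((J_AC/a)+(J_CB/b)) = 624.3 N·m, T_B = 83.75 N·m.
τ in each portion: τ_AC = 1.05×10^7 Pa, τ_CB = 2.90×10^6 Pa; maximum is in AC.
τ_max = T_AC·r/J = 624.3·0.0335/1.99×10^-6 = 1.052×10^7 Pa.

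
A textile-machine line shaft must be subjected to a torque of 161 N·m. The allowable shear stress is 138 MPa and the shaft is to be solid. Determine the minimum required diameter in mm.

For a solid shaft τ_max = 16T/(πd³), so d = (16T/(π τ_allow))^(1/3) = (16·161.0/(π·1.38×10^8))^(1/3) = 0.01811 m.

18.1 mm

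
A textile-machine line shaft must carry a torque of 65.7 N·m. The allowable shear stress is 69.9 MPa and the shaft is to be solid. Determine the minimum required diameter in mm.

16.9 mm

For a solid shaft τ_max = 16T/(πd³), so d = (16T/(π τ_allow))^(1/3) = (16·65.70/(π·6.99×10^7))^(1/3) = 0.01685 m.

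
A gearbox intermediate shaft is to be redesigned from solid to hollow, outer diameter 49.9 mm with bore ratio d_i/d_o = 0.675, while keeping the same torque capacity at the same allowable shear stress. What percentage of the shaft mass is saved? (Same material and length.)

Equal τ_max and T ⇒ the solid shaft needs d_s³ = d_o³(1−k⁴), so d_s = 49.9·(1−0.675⁴)^(1/3) = 46.18 mm.
Area ratio A_h/A_s = d_o²(1−k²)/d_s² = (1−k²)/(1−k⁴)^(2/3) = 0.6357.
Mass saving = 1 − 0.6357 = 36.4 %.

36.4 %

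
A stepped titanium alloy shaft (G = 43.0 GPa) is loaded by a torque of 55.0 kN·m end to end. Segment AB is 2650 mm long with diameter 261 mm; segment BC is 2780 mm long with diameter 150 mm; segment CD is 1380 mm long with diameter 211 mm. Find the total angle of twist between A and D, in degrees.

5.05°

J_AB = π(0.261)⁴/32 = 4.56×10^-4 m⁴; J_BC = π(0.150)⁴/32 = 4.97×10^-5 m⁴; J_CD = π(0.211)⁴/32 = 1.95×10^-4 m⁴.
θ = (T/G)·Σ L_i/J_i = (55000/43.0×10⁹)·(2.65/4.56×10^-4 + 2.78/4.97×10^-5 + 1.38/1.95×10^-4) = 0.08805 rad.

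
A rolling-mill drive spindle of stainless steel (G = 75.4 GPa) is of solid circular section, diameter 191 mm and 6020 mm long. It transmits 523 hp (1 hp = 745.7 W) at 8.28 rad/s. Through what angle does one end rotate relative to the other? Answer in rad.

ω = 8.28 rad/s, so T = P/ω = 523×745.7 / 8.280 = 47100 N·m.
J = πd⁴/32 = π(0.191)⁴/32 = 1.307×10^-4 m⁴.
θ = T·L/(G·J) = 47100 × 6.02 / (75.4×10⁹ × 1.307×10^-4) = 0.02878 rad.

0.0288 rad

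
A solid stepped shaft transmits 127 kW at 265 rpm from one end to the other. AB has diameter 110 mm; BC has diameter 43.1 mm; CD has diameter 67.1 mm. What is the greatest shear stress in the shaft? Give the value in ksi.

ω = 2π·265/60 = 27.75 rad/s, so T = P/ω = 127×10³ / 27.75 = 4576 N·m.
Under the same torque, τ_max = 16T/(πd³) is largest where d is smallest — segment BC (d = 43.1 mm).
τ_max = 16·4576/(π·(0.0431)³) = 2.911×10^8 Pa.

42.2 ksi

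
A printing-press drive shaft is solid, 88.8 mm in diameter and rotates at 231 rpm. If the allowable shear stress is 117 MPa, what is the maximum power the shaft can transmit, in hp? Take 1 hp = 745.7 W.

522 hp

J = πd⁴/32 = π(0.0888)⁴/32 = 6.105×10^-6 m⁴.
T_max = τ_allow·J/r = 1.17×10^8 × 6.105×10^-6 / 0.0444 = 16090 N·m.
ω = 2π·231/60 = 24.19 rad/s, so P_max = T_max·ω = 3.891×10^5 W.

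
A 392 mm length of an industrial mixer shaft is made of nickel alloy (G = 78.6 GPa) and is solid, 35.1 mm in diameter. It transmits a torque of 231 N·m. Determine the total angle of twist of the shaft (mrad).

J = πd⁴/32 = π(0.0351)⁴/32 = 1.490×10^-7 m⁴.
θ = T·L/(G·J) = 231.0 × 0.392 / (78.6×10⁹ × 1.490×10^-7) = 7.731×10^-3 rad.

7.73 mrad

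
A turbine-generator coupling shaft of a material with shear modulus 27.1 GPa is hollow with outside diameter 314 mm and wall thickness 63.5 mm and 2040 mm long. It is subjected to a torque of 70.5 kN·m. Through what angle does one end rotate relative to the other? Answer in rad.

J = π(d_o⁴ − d_i⁴)/32 = π(0.314⁴ − 0.187⁴)/32 = 8.343×10^-4 m⁴.
θ = T·L/(G·J) = 70500 × 2.04 / (27.1×10⁹ × 8.343×10^-4) = 6.361×10^-3 rad.

0.00636 rad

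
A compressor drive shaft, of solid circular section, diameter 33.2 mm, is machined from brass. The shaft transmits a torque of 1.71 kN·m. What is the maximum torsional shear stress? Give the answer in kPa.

J = πd⁴/32 = π(0.0332)⁴/32 = 1.193×10^-7 m⁴.
τ_max = T·r/J = 1710 × 0.0166 / 1.193×10^-7 = 2.380×10^8 Pa.

238000 kPa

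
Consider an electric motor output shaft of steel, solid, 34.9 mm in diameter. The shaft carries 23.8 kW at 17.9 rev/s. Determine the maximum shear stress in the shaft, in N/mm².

ω = 2π·17.9 = 112.5 rad/s, so T = P/ω = 23.8×10³ / 112.5 = 211.6 N·m.
J = πd⁴/32 = π(0.0349)⁴/32 = 1.456×10^-7 m⁴.
τ_max = T·r/J = 211.6 × 0.0175 / 1.456×10^-7 = 2.535×10^7 Pa.

25.4 N/mm²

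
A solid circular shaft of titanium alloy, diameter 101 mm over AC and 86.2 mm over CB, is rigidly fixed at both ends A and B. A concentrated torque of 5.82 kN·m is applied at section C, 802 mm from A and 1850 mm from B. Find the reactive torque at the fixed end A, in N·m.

4730 N·m

Compatibility: T_A·a/J_AC = T_B·b/J_CB with T_A + T_B = T₀.
J_AC = 1.02×10^-5 m⁴, J_CB = 5.42×10^-6 m⁴, so T_A = T₀·(J_AC/a)/((J_AC/a)+(J_CB/b)) = 4732 N·m, T_B = 1088 N·m.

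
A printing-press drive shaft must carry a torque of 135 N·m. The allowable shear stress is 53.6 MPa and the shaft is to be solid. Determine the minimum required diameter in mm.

23.4 mm

For a solid shaft τ_max = 16T/(πd³), so d = (16T/(π τ_allow))^(1/3) = (16·135.0/(π·5.36×10^7))^(1/3) = 0.02341 m.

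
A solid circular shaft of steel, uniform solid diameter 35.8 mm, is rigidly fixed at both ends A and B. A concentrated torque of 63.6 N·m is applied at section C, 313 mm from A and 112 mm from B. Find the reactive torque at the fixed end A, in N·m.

With uniform GJ and both ends fixed, compatibility θ_AC = θ_CB gives T_A·a = T_B·b, together with T_A + T_B = T₀.
T_A = T₀·b/(a+b) = 63.60·112/425.0 = 16.76 N·m; T_B = 46.84 N·m.

16.8 N·m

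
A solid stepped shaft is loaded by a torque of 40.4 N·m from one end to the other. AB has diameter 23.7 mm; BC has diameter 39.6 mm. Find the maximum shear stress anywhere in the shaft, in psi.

Under the same torque, τ_max = 16T/(πd³) is largest where d is smallest — segment AB (d = 23.7 mm).
τ_max = 16·40.40/(π·(0.0237)³) = 1.546×10^7 Pa.

2240 psi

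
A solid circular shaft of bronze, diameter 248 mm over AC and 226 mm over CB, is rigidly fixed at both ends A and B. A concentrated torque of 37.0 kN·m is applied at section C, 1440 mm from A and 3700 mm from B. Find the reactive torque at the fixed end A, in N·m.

Compatibility: T_A·a/J_AC = T_B·b/J_CB with T_A + T_B = T₀.
J_AC = 3.71×10^-4 m⁴, J_CB = 2.56×10^-4 m⁴, so T_A = T₀·(J_AC/a)/((J_AC/a)+(J_CB/b)) = 29170 N·m, T_B = 7829 N·m.

29200 N·m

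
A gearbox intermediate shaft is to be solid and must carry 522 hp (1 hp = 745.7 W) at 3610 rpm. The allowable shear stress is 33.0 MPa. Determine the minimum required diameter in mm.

ω = 2π·3610/60 = 378.0 rad/s, so T = P/ω = 522×745.7 / 378.0 = 1030 N·m.
For a solid shaft τ_max = 16T/(πd³), so d = (16T/(π τ_allow))^(1/3) = (16·1030/(π·3.30×10^7))^(1/3) = 0.05416 m.

54.2 mm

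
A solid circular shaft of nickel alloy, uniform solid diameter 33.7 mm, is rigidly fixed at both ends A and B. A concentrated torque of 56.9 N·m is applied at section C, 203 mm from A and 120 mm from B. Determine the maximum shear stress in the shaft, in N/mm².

4.76 N/mm²

With uniform GJ and both ends fixed, compatibility θ_AC = θ_CB gives T_A·a = T_B·b, together with T_A + T_B = T₀.
T_A = T₀·b/(a+b) = 56.90·120/323.0 = 21.14 N·m; T_B = 35.76 N·m.
τ in each portion: τ_AC = 2.81×10^6 Pa, τ_CB = 4.76×10^6 Pa; maximum is in CB.
τ_max = T_CB·r/J = 35.76·0.0169/1.27×10^-7 = 4.759×10^6 Pa.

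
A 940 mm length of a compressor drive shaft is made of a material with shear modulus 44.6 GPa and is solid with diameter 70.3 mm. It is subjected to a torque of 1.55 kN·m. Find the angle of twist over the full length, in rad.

0.0136 rad

J = πd⁴/32 = π(0.0703)⁴/32 = 2.398×10^-6 m⁴.
θ = T·L/(G·J) = 1550 × 0.940 / (44.6×10⁹ × 2.398×10^-6) = 0.01362 rad.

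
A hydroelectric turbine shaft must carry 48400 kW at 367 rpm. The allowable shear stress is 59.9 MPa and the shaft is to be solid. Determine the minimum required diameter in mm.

ω = 2π·367/60 = 38.43 rad/s, so T = P/ω = 48400×10³ / 38.43 = 1.259e6 N·m.
For a solid shaft τ_max = 16T/(πd³), so d = (16T/(π τ_allow))^(1/3) = (16·1.259e6/(π·5.99×10^7))^(1/3) = 0.4749 m.

475 mm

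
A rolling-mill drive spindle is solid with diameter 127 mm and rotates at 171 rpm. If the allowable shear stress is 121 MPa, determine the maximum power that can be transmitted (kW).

871 kW

J = πd⁴/32 = π(0.127)⁴/32 = 2.554×10^-5 m⁴.
T_max = τ_allow·J/r = 1.21×10^8 × 2.554×10^-5 / 0.0635 = 48670 N·m.
ω = 2π·171/60 = 17.91 rad/s, so P_max = T_max·ω = 8.715×10^5 W.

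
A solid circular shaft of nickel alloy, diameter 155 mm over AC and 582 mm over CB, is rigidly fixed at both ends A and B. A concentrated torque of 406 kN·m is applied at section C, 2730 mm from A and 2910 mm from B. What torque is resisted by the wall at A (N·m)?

Compatibility: T_A·a/J_AC = T_B·b/J_CB with T_A + T_B = T₀.
J_AC = 5.67×10^-5 m⁴, J_CB = 0.0113 m⁴, so T_A = T₀·(J_AC/a)/((J_AC/a)+(J_CB/b)) = 2166 N·m, T_B = 403800 N·m.

2170 N·m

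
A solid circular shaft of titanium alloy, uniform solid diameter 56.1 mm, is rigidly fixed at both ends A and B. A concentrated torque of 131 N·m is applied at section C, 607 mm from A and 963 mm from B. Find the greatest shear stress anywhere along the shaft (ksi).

With uniform GJ and both ends fixed, compatibility θ_AC = θ_CB gives T_A·a = T_B·b, together with T_A + T_B = T₀.
T_A = T₀·b/(a+b) = 131.0·963/1570 = 80.35 N·m; T_B = 50.65 N·m.
τ in each portion: τ_AC = 2.32×10^6 Pa, τ_CB = 1.46×10^6 Pa; maximum is in AC.
τ_max = T_AC·r/J = 80.35·0.0281/9.72×10^-7 = 2.318×10^6 Pa.

0.336 ksi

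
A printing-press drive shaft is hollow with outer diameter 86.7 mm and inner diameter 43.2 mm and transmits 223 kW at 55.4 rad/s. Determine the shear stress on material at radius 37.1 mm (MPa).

ω = 55.4 rad/s, so T = P/ω = 223×10³ / 55.40 = 4025 N·m.
J = π(d_o⁴ − d_i⁴)/32 = π(0.0867⁴ − 0.0432⁴)/32 = 5.205×10^-6 m⁴.
Shear stress varies linearly with radius: τ = T·r/J = 4025 × 0.0371 / 5.205×10^-6 = 2.869×10^7 Pa.

28.7 MPa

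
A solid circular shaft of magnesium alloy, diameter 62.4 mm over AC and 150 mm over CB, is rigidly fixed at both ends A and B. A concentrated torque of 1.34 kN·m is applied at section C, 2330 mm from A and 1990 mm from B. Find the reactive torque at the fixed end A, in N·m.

Compatibility: T_A·a/J_AC = T_B·b/J_CB with T_A + T_B = T₀.
J_AC = 1.49×10^-6 m⁴, J_CB = 4.97×10^-5 m⁴, so T_A = T₀·(J_AC/a)/((J_AC/a)+(J_CB/b)) = 33.42 N·m, T_B = 1307 N·m.

33.4 N·m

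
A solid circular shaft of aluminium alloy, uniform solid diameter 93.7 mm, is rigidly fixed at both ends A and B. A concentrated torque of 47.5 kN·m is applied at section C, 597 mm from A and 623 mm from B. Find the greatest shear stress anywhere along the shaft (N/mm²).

With uniform GJ and both ends fixed, compatibility θ_AC = θ_CB gives T_A·a = T_B·b, together with T_A + T_B = T₀.
T_A = T₀·b/(a+b) = 47500·623/1220 = 24260 N·m; T_B = 23240 N·m.
τ in each portion: τ_AC = 1.50×10^8 Pa, τ_CB = 1.44×10^8 Pa; maximum is in AC.
τ_max = T_AC·r/J = 24260·0.0469/7.57×10^-6 = 1.502×10^8 Pa.

150 N/mm²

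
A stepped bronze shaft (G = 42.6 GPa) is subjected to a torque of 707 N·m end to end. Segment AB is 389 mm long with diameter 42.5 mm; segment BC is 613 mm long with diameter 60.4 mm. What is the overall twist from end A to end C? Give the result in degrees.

1.60°

J_AB = π(0.0425)⁴/32 = 3.20×10^-7 m⁴; J_BC = π(0.0604)⁴/32 = 1.31×10^-6 m⁴.
θ = (T/G)·Σ L_i/J_i = (707.0/42.6×10⁹)·(0.389/3.20×10^-7 + 0.613/1.31×10^-6) = 0.02794 rad.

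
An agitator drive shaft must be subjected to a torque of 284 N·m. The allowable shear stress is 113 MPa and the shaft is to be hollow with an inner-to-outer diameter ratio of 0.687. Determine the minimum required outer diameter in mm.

For a hollow shaft with d_i/d_o = 0.687: τ_max = 16T/(π d_o³ (1−k⁴)), so d_o = [16T/(π τ_allow (1−k⁴))]^(1/3) = [16·284.0/(π·1.13×10^8·0.7772)]^(1/3) = 0.02544 m.

25.4 mm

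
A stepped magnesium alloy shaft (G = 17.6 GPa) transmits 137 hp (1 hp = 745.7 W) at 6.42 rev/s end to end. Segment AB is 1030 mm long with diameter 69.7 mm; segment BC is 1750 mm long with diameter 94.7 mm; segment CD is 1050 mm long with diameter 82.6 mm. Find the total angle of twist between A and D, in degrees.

7.39°

ω = 2π·6.42 = 40.34 rad/s, so T = P/ω = 137×745.7 / 40.34 = 2533 N·m.
J_AB = π(0.0697)⁴/32 = 2.32×10^-6 m⁴; J_BC = π(0.0947)⁴/32 = 7.90×10^-6 m⁴; J_CD = π(0.0826)⁴/32 = 4.57×10^-6 m⁴.
θ = (T/G)·Σ L_i/J_i = (2533/17.6×10⁹)·(1.03/2.32×10^-6 + 1.75/7.90×10^-6 + 1.05/4.57×10^-6) = 0.1289 rad.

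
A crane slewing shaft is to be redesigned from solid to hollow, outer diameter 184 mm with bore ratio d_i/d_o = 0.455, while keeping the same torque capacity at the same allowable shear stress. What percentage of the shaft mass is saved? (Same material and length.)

18.4 %

Equal τ_max and T ⇒ the solid shaft needs d_s³ = d_o³(1−k⁴), so d_s = 184·(1−0.455⁴)^(1/3) = 181.3 mm.
Area ratio A_h/A_s = d_o²(1−k²)/d_s² = (1−k²)/(1−k⁴)^(2/3) = 0.8165.
Mass saving = 1 − 0.8165 = 18.4 %.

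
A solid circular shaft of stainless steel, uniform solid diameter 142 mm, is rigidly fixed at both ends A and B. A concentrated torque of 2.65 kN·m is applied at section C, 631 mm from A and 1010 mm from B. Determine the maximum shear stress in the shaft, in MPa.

2.90 MPa

With uniform GJ and both ends fixed, compatibility θ_AC = θ_CB gives T_A·a = T_B·b, together with T_A + T_B = T₀.
T_A = T₀·b/(a+b) = 2650·1010/1641 = 1631 N·m; T_B = 1019 N·m.
τ in each portion: τ_AC = 2.90×10^6 Pa, τ_CB = 1.81×10^6 Pa; maximum is in AC.
τ_max = T_AC·r/J = 1631·0.0710/3.99×10^-5 = 2.901×10^6 Pa.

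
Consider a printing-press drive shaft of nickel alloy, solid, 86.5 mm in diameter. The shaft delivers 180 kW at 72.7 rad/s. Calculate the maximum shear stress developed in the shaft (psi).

2830 psi

ω = 72.7 rad/s, so T = P/ω = 180×10³ / 72.70 = 2476 N·m.
J = πd⁴/32 = π(0.0865)⁴/32 = 5.496×10^-6 m⁴.
τ_max = T·r/J = 2476 × 0.0432 / 5.496×10^-6 = 1.948×10^7 Pa.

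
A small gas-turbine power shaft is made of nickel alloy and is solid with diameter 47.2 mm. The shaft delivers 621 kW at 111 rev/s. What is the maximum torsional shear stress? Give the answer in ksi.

ω = 2π·111 = 697.4 rad/s, so T = P/ω = 621×10³ / 697.4 = 890.4 N·m.
J = πd⁴/32 = π(0.0472)⁴/32 = 4.873×10^-7 m⁴.
τ_max = T·r/J = 890.4 × 0.0236 / 4.873×10^-7 = 4.313×10^7 Pa.

6.25 ksi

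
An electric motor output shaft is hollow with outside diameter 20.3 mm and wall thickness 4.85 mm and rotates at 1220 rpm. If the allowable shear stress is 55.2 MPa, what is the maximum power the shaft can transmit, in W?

10700 W

J = π(d_o⁴ − d_i⁴)/32 = π(0.0203⁴ − 0.0106⁴)/32 = 1.543×10^-8 m⁴.
T_max = τ_allow·J/r = 5.52×10^7 × 1.543×10^-8 / 0.0102 = 83.93 N·m.
ω = 2π·1220/60 = 127.8 rad/s, so P_max = T_max·ω = 1.072×10^4 W.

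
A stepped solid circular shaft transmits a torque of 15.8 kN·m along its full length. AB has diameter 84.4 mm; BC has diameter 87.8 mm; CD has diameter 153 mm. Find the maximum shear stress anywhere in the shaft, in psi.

Under the same torque, τ_max = 16T/(πd³) is largest where d is smallest — segment AB (d = 84.4 mm).
τ_max = 16·15800/(π·(0.0844)³) = 1.338×10^8 Pa.

19400 psi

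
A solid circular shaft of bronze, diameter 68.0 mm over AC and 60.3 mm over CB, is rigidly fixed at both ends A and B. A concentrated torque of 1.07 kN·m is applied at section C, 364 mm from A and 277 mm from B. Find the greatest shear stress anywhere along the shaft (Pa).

Compatibility: T_A·a/J_AC = T_B·b/J_CB with T_A + T_B = T₀.
J_AC = 2.10×10^-6 m⁴, J_CB = 1.30×10^-6 m⁴, so T_A = T₀·(J_AC/a)/((J_AC/a)+(J_CB/b)) = 590.3 N·m, T_B = 479.7 N·m.
τ in each portion: τ_AC = 9.56×10^6 Pa, τ_CB = 1.11×10^7 Pa; maximum is in CB.
τ_max = T_CB·r/J = 479.7·0.0301/1.30×10^-6 = 1.114×10^7 Pa.

1.11e7 Pa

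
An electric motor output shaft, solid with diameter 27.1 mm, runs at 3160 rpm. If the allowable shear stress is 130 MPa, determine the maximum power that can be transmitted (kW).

168 kW

J = πd⁴/32 = π(0.0271)⁴/32 = 5.295×10^-8 m⁴.
T_max = τ_allow·J/r = 1.30×10^8 × 5.295×10^-8 / 0.0136 = 508.0 N·m.
ω = 2π·3160/60 = 330.9 rad/s, so P_max = T_max·ω = 1.681×10^5 W.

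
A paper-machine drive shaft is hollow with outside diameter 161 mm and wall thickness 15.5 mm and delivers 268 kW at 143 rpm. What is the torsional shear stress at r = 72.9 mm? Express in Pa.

3.44e7 Pa

ω = 2π·143/60 = 14.97 rad/s, so T = P/ω = 268×10³ / 14.97 = 17900 N·m.
J = π(d_o⁴ − d_i⁴)/32 = π(0.161⁴ − 0.130⁴)/32 = 3.792×10^-5 m⁴.
Shear stress varies linearly with radius: τ = T·r/J = 17900 × 0.0729 / 3.792×10^-5 = 3.440×10^7 Pa.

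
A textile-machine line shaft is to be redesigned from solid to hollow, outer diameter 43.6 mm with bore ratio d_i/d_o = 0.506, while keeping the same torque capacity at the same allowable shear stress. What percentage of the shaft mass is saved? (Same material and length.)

Equal τ_max and T ⇒ the solid shaft needs d_s³ = d_o³(1−k⁴), so d_s = 43.6·(1−0.506⁴)^(1/3) = 42.63 mm.
Area ratio A_h/A_s = d_o²(1−k²)/d_s² = (1−k²)/(1−k⁴)^(2/3) = 0.7784.
Mass saving = 1 − 0.7784 = 22.2 %.

22.2 %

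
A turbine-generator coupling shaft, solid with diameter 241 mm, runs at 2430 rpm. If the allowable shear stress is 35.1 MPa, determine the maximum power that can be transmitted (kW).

J = πd⁴/32 = π(0.241)⁴/32 = 3.312×10^-4 m⁴.
T_max = τ_allow·J/r = 3.51×10^7 × 3.312×10^-4 / 0.120 = 96470 N·m.
ω = 2π·2430/60 = 254.5 rad/s, so P_max = T_max·ω = 2.455×10^7 W.

24500 kW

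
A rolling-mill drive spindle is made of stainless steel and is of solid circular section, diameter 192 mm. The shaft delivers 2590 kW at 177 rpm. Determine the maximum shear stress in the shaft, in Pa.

1.01e8 Pa

ω = 2π·177/60 = 18.54 rad/s, so T = P/ω = 2590×10³ / 18.54 = 139700 N·m.
J = πd⁴/32 = π(0.192)⁴/32 = 1.334×10^-4 m⁴.
τ_max = T·r/J = 139700 × 0.0960 / 1.334×10^-4 = 1.005×10^8 Pa.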